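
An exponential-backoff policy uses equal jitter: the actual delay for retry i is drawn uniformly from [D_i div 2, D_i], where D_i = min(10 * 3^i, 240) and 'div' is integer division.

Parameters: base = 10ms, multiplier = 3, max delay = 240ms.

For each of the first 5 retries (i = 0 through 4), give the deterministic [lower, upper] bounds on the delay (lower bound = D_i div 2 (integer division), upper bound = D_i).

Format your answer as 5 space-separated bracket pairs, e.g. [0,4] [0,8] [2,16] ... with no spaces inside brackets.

Answer: [5,10] [15,30] [45,90] [120,240] [120,240]

Derivation:
Computing bounds per retry:
  i=0: D_i=min(10*3^0,240)=10, bounds=[5,10]
  i=1: D_i=min(10*3^1,240)=30, bounds=[15,30]
  i=2: D_i=min(10*3^2,240)=90, bounds=[45,90]
  i=3: D_i=min(10*3^3,240)=240, bounds=[120,240]
  i=4: D_i=min(10*3^4,240)=240, bounds=[120,240]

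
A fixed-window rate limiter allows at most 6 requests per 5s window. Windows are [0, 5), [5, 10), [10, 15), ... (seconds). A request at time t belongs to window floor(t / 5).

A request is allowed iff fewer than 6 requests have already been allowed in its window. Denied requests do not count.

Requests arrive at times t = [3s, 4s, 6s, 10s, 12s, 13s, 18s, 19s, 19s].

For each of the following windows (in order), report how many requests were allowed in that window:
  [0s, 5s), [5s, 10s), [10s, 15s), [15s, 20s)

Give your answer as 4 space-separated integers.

Answer: 2 1 3 3

Derivation:
Processing requests:
  req#1 t=3s (window 0): ALLOW
  req#2 t=4s (window 0): ALLOW
  req#3 t=6s (window 1): ALLOW
  req#4 t=10s (window 2): ALLOW
  req#5 t=12s (window 2): ALLOW
  req#6 t=13s (window 2): ALLOW
  req#7 t=18s (window 3): ALLOW
  req#8 t=19s (window 3): ALLOW
  req#9 t=19s (window 3): ALLOW

Allowed counts by window: 2 1 3 3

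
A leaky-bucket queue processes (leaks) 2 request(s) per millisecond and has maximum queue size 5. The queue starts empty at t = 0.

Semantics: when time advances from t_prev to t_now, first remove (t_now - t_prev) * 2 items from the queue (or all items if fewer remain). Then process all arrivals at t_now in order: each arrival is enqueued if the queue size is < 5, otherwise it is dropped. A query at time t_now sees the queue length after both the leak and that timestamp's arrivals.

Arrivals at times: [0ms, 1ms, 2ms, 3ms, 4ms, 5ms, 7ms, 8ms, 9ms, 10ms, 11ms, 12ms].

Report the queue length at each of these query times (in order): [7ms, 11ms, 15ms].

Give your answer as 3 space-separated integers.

Queue lengths at query times:
  query t=7ms: backlog = 1
  query t=11ms: backlog = 1
  query t=15ms: backlog = 0

Answer: 1 1 0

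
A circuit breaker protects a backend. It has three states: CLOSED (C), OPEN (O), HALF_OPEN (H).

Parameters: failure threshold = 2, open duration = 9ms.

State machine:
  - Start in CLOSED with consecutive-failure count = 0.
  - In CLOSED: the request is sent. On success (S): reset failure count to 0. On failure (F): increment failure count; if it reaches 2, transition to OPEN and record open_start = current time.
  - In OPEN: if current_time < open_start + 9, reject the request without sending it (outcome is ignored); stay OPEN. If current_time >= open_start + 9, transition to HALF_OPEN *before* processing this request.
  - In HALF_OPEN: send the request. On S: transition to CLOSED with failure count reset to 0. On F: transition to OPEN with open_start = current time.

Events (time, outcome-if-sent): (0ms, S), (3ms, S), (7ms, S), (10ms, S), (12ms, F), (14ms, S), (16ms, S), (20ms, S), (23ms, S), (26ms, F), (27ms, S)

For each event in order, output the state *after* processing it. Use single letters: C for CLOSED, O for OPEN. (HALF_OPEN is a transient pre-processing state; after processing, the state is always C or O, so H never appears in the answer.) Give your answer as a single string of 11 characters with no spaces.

Answer: CCCCCCCCCCC

Derivation:
State after each event:
  event#1 t=0ms outcome=S: state=CLOSED
  event#2 t=3ms outcome=S: state=CLOSED
  event#3 t=7ms outcome=S: state=CLOSED
  event#4 t=10ms outcome=S: state=CLOSED
  event#5 t=12ms outcome=F: state=CLOSED
  event#6 t=14ms outcome=S: state=CLOSED
  event#7 t=16ms outcome=S: state=CLOSED
  event#8 t=20ms outcome=S: state=CLOSED
  event#9 t=23ms outcome=S: state=CLOSED
  event#10 t=26ms outcome=F: state=CLOSED
  event#11 t=27ms outcome=S: state=CLOSED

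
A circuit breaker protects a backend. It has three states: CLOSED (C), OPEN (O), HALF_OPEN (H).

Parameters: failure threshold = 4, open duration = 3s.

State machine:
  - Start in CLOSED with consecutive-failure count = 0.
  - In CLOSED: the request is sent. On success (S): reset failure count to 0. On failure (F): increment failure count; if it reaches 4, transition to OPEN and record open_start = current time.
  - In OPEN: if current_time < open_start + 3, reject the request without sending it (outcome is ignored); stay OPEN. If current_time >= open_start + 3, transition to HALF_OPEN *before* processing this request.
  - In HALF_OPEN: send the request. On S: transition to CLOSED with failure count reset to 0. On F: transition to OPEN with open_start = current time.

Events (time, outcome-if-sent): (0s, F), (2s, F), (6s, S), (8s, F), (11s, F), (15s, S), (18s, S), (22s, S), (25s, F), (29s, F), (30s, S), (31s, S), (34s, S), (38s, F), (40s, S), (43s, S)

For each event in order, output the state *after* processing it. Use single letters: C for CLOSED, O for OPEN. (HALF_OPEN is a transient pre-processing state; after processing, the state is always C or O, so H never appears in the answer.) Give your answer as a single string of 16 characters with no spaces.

State after each event:
  event#1 t=0s outcome=F: state=CLOSED
  event#2 t=2s outcome=F: state=CLOSED
  event#3 t=6s outcome=S: state=CLOSED
  event#4 t=8s outcome=F: state=CLOSED
  event#5 t=11s outcome=F: state=CLOSED
  event#6 t=15s outcome=S: state=CLOSED
  event#7 t=18s outcome=S: state=CLOSED
  event#8 t=22s outcome=S: state=CLOSED
  event#9 t=25s outcome=F: state=CLOSED
  event#10 t=29s outcome=F: state=CLOSED
  event#11 t=30s outcome=S: state=CLOSED
  event#12 t=31s outcome=S: state=CLOSED
  event#13 t=34s outcome=S: state=CLOSED
  event#14 t=38s outcome=F: state=CLOSED
  event#15 t=40s outcome=S: state=CLOSED
  event#16 t=43s outcome=S: state=CLOSED

Answer: CCCCCCCCCCCCCCCC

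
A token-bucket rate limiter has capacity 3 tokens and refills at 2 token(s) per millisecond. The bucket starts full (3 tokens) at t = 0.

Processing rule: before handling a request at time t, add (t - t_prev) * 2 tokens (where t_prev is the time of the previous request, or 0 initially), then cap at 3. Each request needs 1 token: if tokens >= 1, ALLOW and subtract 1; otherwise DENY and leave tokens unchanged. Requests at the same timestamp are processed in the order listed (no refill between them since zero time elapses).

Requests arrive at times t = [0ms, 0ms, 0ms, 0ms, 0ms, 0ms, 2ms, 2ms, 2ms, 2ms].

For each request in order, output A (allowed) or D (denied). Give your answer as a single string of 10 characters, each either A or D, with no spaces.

Simulating step by step:
  req#1 t=0ms: ALLOW
  req#2 t=0ms: ALLOW
  req#3 t=0ms: ALLOW
  req#4 t=0ms: DENY
  req#5 t=0ms: DENY
  req#6 t=0ms: DENY
  req#7 t=2ms: ALLOW
  req#8 t=2ms: ALLOW
  req#9 t=2ms: ALLOW
  req#10 t=2ms: DENY

Answer: AAADDDAAAD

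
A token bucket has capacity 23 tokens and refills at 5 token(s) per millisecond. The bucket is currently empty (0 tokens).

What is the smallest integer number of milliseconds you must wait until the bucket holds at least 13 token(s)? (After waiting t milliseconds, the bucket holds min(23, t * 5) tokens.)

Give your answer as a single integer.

Need t * 5 >= 13, so t >= 13/5.
Smallest integer t = ceil(13/5) = 3.

Answer: 3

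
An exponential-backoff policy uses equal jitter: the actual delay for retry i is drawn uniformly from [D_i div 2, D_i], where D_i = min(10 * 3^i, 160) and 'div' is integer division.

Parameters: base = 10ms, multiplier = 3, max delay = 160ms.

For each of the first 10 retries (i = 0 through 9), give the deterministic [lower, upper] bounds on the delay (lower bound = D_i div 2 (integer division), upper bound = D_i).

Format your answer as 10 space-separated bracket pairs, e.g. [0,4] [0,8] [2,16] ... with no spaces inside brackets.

Answer: [5,10] [15,30] [45,90] [80,160] [80,160] [80,160] [80,160] [80,160] [80,160] [80,160]

Derivation:
Computing bounds per retry:
  i=0: D_i=min(10*3^0,160)=10, bounds=[5,10]
  i=1: D_i=min(10*3^1,160)=30, bounds=[15,30]
  i=2: D_i=min(10*3^2,160)=90, bounds=[45,90]
  i=3: D_i=min(10*3^3,160)=160, bounds=[80,160]
  i=4: D_i=min(10*3^4,160)=160, bounds=[80,160]
  i=5: D_i=min(10*3^5,160)=160, bounds=[80,160]
  i=6: D_i=min(10*3^6,160)=160, bounds=[80,160]
  i=7: D_i=min(10*3^7,160)=160, bounds=[80,160]
  i=8: D_i=min(10*3^8,160)=160, bounds=[80,160]
  i=9: D_i=min(10*3^9,160)=160, bounds=[80,160]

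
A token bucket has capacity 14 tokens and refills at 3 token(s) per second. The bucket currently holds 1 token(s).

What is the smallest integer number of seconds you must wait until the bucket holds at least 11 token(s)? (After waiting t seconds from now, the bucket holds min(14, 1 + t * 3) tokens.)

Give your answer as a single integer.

Answer: 4

Derivation:
Need 1 + t * 3 >= 11, so t >= 10/3.
Smallest integer t = ceil(10/3) = 4.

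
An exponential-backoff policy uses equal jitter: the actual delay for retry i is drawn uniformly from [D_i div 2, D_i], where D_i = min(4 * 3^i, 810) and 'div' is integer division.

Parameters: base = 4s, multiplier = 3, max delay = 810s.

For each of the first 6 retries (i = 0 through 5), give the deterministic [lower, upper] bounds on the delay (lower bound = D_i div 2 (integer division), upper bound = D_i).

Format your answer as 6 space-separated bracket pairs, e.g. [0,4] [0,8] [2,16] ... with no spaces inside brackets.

Computing bounds per retry:
  i=0: D_i=min(4*3^0,810)=4, bounds=[2,4]
  i=1: D_i=min(4*3^1,810)=12, bounds=[6,12]
  i=2: D_i=min(4*3^2,810)=36, bounds=[18,36]
  i=3: D_i=min(4*3^3,810)=108, bounds=[54,108]
  i=4: D_i=min(4*3^4,810)=324, bounds=[162,324]
  i=5: D_i=min(4*3^5,810)=810, bounds=[405,810]

Answer: [2,4] [6,12] [18,36] [54,108] [162,324] [405,810]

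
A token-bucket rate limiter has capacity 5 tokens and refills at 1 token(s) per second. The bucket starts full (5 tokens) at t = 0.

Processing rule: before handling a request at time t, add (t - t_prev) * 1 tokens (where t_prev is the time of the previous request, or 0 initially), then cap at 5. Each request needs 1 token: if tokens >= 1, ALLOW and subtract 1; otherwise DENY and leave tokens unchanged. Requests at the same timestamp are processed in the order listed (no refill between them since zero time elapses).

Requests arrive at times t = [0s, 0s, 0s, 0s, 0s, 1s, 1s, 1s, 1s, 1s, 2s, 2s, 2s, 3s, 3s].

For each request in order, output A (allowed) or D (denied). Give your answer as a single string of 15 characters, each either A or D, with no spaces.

Simulating step by step:
  req#1 t=0s: ALLOW
  req#2 t=0s: ALLOW
  req#3 t=0s: ALLOW
  req#4 t=0s: ALLOW
  req#5 t=0s: ALLOW
  req#6 t=1s: ALLOW
  req#7 t=1s: DENY
  req#8 t=1s: DENY
  req#9 t=1s: DENY
  req#10 t=1s: DENY
  req#11 t=2s: ALLOW
  req#12 t=2s: DENY
  req#13 t=2s: DENY
  req#14 t=3s: ALLOW
  req#15 t=3s: DENY

Answer: AAAAAADDDDADDAD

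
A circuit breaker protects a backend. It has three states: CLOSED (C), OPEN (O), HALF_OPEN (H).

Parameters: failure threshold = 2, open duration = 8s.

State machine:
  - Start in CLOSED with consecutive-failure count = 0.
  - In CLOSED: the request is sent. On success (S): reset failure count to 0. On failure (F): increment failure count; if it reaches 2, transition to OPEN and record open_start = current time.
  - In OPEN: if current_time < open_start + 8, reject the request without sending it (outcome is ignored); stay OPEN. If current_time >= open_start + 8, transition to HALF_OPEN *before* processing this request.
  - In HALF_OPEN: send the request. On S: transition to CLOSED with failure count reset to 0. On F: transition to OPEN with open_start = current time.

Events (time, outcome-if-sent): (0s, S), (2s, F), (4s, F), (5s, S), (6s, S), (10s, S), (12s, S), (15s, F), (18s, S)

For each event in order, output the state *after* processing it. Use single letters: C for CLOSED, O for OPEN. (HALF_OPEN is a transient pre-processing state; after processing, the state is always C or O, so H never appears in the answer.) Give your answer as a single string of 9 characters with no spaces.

Answer: CCOOOOCCC

Derivation:
State after each event:
  event#1 t=0s outcome=S: state=CLOSED
  event#2 t=2s outcome=F: state=CLOSED
  event#3 t=4s outcome=F: state=OPEN
  event#4 t=5s outcome=S: state=OPEN
  event#5 t=6s outcome=S: state=OPEN
  event#6 t=10s outcome=S: state=OPEN
  event#7 t=12s outcome=S: state=CLOSED
  event#8 t=15s outcome=F: state=CLOSED
  event#9 t=18s outcome=S: state=CLOSED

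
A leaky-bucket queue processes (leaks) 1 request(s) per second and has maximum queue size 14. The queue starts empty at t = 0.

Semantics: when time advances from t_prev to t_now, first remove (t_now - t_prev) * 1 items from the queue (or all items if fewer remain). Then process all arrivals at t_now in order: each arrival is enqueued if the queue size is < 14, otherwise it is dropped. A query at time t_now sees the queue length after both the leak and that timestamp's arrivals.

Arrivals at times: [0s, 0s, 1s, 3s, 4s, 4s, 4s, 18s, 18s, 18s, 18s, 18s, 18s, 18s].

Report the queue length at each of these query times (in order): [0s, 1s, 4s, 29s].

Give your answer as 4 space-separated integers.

Answer: 2 2 3 0

Derivation:
Queue lengths at query times:
  query t=0s: backlog = 2
  query t=1s: backlog = 2
  query t=4s: backlog = 3
  query t=29s: backlog = 0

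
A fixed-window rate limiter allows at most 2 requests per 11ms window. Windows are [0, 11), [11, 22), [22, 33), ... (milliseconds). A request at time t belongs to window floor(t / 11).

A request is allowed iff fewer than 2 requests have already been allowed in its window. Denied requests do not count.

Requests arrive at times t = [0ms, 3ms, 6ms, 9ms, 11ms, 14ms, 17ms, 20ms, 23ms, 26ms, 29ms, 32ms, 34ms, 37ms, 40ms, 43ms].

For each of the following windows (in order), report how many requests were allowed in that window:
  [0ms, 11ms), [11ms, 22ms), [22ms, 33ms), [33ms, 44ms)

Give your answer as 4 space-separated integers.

Answer: 2 2 2 2

Derivation:
Processing requests:
  req#1 t=0ms (window 0): ALLOW
  req#2 t=3ms (window 0): ALLOW
  req#3 t=6ms (window 0): DENY
  req#4 t=9ms (window 0): DENY
  req#5 t=11ms (window 1): ALLOW
  req#6 t=14ms (window 1): ALLOW
  req#7 t=17ms (window 1): DENY
  req#8 t=20ms (window 1): DENY
  req#9 t=23ms (window 2): ALLOW
  req#10 t=26ms (window 2): ALLOW
  req#11 t=29ms (window 2): DENY
  req#12 t=32ms (window 2): DENY
  req#13 t=34ms (window 3): ALLOW
  req#14 t=37ms (window 3): ALLOW
  req#15 t=40ms (window 3): DENY
  req#16 t=43ms (window 3): DENY

Allowed counts by window: 2 2 2 2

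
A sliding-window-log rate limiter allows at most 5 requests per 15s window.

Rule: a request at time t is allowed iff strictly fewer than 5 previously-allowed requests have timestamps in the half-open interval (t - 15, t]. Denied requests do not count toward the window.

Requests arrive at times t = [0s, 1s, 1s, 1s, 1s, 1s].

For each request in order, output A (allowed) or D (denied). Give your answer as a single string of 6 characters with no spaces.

Answer: AAAAAD

Derivation:
Tracking allowed requests in the window:
  req#1 t=0s: ALLOW
  req#2 t=1s: ALLOW
  req#3 t=1s: ALLOW
  req#4 t=1s: ALLOW
  req#5 t=1s: ALLOW
  req#6 t=1s: DENY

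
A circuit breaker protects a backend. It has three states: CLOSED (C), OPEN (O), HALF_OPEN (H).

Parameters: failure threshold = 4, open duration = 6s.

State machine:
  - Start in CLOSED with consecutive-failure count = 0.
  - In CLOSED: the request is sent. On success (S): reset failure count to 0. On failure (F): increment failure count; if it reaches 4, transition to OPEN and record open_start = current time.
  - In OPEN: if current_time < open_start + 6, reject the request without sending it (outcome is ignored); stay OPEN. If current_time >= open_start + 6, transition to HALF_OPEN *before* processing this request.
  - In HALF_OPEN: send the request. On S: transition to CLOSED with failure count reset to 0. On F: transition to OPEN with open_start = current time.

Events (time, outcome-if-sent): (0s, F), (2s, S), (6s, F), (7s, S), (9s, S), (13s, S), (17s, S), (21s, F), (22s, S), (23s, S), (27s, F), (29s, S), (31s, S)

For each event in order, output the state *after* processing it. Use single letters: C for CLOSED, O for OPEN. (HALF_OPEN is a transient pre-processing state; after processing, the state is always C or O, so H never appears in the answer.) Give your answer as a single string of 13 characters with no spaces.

Answer: CCCCCCCCCCCCC

Derivation:
State after each event:
  event#1 t=0s outcome=F: state=CLOSED
  event#2 t=2s outcome=S: state=CLOSED
  event#3 t=6s outcome=F: state=CLOSED
  event#4 t=7s outcome=S: state=CLOSED
  event#5 t=9s outcome=S: state=CLOSED
  event#6 t=13s outcome=S: state=CLOSED
  event#7 t=17s outcome=S: state=CLOSED
  event#8 t=21s outcome=F: state=CLOSED
  event#9 t=22s outcome=S: state=CLOSED
  event#10 t=23s outcome=S: state=CLOSED
  event#11 t=27s outcome=F: state=CLOSED
  event#12 t=29s outcome=S: state=CLOSED
  event#13 t=31s outcome=S: state=CLOSED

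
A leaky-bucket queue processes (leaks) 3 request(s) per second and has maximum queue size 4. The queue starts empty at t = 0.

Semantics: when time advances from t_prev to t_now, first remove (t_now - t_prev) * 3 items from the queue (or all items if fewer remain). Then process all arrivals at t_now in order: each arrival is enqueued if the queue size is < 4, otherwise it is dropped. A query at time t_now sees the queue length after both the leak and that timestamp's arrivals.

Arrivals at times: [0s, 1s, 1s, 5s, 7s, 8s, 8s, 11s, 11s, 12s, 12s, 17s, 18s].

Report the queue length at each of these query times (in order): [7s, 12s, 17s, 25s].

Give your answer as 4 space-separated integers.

Answer: 1 2 1 0

Derivation:
Queue lengths at query times:
  query t=7s: backlog = 1
  query t=12s: backlog = 2
  query t=17s: backlog = 1
  query t=25s: backlog = 0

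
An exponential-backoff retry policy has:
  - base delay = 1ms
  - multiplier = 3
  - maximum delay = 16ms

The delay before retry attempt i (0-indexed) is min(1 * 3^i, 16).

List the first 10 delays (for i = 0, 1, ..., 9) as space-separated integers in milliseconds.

Computing each delay:
  i=0: min(1*3^0, 16) = 1
  i=1: min(1*3^1, 16) = 3
  i=2: min(1*3^2, 16) = 9
  i=3: min(1*3^3, 16) = 16
  i=4: min(1*3^4, 16) = 16
  i=5: min(1*3^5, 16) = 16
  i=6: min(1*3^6, 16) = 16
  i=7: min(1*3^7, 16) = 16
  i=8: min(1*3^8, 16) = 16
  i=9: min(1*3^9, 16) = 16

Answer: 1 3 9 16 16 16 16 16 16 16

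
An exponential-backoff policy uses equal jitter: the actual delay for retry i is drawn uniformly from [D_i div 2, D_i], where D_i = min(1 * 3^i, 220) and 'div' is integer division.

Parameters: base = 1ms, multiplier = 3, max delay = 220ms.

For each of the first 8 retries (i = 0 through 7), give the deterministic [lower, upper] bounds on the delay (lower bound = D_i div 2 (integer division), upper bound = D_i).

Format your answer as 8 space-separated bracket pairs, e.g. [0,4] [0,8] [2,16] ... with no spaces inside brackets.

Answer: [0,1] [1,3] [4,9] [13,27] [40,81] [110,220] [110,220] [110,220]

Derivation:
Computing bounds per retry:
  i=0: D_i=min(1*3^0,220)=1, bounds=[0,1]
  i=1: D_i=min(1*3^1,220)=3, bounds=[1,3]
  i=2: D_i=min(1*3^2,220)=9, bounds=[4,9]
  i=3: D_i=min(1*3^3,220)=27, bounds=[13,27]
  i=4: D_i=min(1*3^4,220)=81, bounds=[40,81]
  i=5: D_i=min(1*3^5,220)=220, bounds=[110,220]
  i=6: D_i=min(1*3^6,220)=220, bounds=[110,220]
  i=7: D_i=min(1*3^7,220)=220, bounds=[110,220]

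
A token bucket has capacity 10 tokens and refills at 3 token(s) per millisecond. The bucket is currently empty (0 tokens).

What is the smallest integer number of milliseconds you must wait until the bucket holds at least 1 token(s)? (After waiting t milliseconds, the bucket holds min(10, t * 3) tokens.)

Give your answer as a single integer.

Need t * 3 >= 1, so t >= 1/3.
Smallest integer t = ceil(1/3) = 1.

Answer: 1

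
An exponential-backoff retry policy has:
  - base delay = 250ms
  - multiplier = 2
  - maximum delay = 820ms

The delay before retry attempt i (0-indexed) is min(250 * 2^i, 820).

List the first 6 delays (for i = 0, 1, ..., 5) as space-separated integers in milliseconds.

Computing each delay:
  i=0: min(250*2^0, 820) = 250
  i=1: min(250*2^1, 820) = 500
  i=2: min(250*2^2, 820) = 820
  i=3: min(250*2^3, 820) = 820
  i=4: min(250*2^4, 820) = 820
  i=5: min(250*2^5, 820) = 820

Answer: 250 500 820 820 820 820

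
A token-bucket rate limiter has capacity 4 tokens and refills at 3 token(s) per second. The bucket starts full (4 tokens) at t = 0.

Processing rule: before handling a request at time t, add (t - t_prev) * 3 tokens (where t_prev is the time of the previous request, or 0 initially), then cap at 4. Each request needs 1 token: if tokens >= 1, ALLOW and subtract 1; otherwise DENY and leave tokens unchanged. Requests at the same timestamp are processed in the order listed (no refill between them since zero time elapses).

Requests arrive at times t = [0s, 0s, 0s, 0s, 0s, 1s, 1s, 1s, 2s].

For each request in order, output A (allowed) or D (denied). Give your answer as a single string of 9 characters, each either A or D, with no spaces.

Answer: AAAADAAAA

Derivation:
Simulating step by step:
  req#1 t=0s: ALLOW
  req#2 t=0s: ALLOW
  req#3 t=0s: ALLOW
  req#4 t=0s: ALLOW
  req#5 t=0s: DENY
  req#6 t=1s: ALLOW
  req#7 t=1s: ALLOW
  req#8 t=1s: ALLOW
  req#9 t=2s: ALLOW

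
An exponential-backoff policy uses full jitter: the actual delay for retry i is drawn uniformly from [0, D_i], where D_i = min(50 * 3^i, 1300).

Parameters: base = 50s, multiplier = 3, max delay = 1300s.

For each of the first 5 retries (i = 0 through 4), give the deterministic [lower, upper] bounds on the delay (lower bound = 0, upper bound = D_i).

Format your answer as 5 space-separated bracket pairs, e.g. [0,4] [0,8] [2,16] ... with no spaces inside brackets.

Computing bounds per retry:
  i=0: D_i=min(50*3^0,1300)=50, bounds=[0,50]
  i=1: D_i=min(50*3^1,1300)=150, bounds=[0,150]
  i=2: D_i=min(50*3^2,1300)=450, bounds=[0,450]
  i=3: D_i=min(50*3^3,1300)=1300, bounds=[0,1300]
  i=4: D_i=min(50*3^4,1300)=1300, bounds=[0,1300]

Answer: [0,50] [0,150] [0,450] [0,1300] [0,1300]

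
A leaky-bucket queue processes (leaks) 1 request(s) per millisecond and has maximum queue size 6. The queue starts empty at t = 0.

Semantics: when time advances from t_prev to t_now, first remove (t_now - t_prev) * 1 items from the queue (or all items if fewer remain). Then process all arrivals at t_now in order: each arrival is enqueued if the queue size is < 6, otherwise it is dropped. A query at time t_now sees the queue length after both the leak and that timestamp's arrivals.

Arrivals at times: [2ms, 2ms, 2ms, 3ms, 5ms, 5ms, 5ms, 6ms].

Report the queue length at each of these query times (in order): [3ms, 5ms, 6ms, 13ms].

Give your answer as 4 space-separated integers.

Answer: 3 4 4 0

Derivation:
Queue lengths at query times:
  query t=3ms: backlog = 3
  query t=5ms: backlog = 4
  query t=6ms: backlog = 4
  query t=13ms: backlog = 0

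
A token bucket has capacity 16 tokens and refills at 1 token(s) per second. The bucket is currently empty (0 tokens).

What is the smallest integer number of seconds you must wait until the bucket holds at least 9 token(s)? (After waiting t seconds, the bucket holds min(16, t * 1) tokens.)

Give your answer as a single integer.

Need t * 1 >= 9, so t >= 9/1.
Smallest integer t = ceil(9/1) = 9.

Answer: 9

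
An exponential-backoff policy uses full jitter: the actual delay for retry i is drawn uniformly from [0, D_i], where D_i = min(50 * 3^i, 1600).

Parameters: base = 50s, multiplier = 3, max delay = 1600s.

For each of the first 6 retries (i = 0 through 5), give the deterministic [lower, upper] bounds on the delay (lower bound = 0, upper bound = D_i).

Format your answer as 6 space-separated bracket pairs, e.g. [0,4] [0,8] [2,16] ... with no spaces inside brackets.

Computing bounds per retry:
  i=0: D_i=min(50*3^0,1600)=50, bounds=[0,50]
  i=1: D_i=min(50*3^1,1600)=150, bounds=[0,150]
  i=2: D_i=min(50*3^2,1600)=450, bounds=[0,450]
  i=3: D_i=min(50*3^3,1600)=1350, bounds=[0,1350]
  i=4: D_i=min(50*3^4,1600)=1600, bounds=[0,1600]
  i=5: D_i=min(50*3^5,1600)=1600, bounds=[0,1600]

Answer: [0,50] [0,150] [0,450] [0,1350] [0,1600] [0,1600]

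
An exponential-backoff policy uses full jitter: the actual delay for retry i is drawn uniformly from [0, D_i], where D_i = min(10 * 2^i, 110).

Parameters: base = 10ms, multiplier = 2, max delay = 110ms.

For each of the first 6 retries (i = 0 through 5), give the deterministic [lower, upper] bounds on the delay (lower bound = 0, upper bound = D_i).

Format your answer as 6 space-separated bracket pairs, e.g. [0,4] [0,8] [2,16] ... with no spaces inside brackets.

Answer: [0,10] [0,20] [0,40] [0,80] [0,110] [0,110]

Derivation:
Computing bounds per retry:
  i=0: D_i=min(10*2^0,110)=10, bounds=[0,10]
  i=1: D_i=min(10*2^1,110)=20, bounds=[0,20]
  i=2: D_i=min(10*2^2,110)=40, bounds=[0,40]
  i=3: D_i=min(10*2^3,110)=80, bounds=[0,80]
  i=4: D_i=min(10*2^4,110)=110, bounds=[0,110]
  i=5: D_i=min(10*2^5,110)=110, bounds=[0,110]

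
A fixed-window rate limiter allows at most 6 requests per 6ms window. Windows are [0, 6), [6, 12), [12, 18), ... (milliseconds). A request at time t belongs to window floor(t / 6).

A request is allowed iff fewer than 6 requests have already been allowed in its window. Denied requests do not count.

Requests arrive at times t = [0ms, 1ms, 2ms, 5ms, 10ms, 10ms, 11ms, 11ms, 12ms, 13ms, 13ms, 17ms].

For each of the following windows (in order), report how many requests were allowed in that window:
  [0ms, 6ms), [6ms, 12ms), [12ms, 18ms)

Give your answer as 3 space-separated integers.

Processing requests:
  req#1 t=0ms (window 0): ALLOW
  req#2 t=1ms (window 0): ALLOW
  req#3 t=2ms (window 0): ALLOW
  req#4 t=5ms (window 0): ALLOW
  req#5 t=10ms (window 1): ALLOW
  req#6 t=10ms (window 1): ALLOW
  req#7 t=11ms (window 1): ALLOW
  req#8 t=11ms (window 1): ALLOW
  req#9 t=12ms (window 2): ALLOW
  req#10 t=13ms (window 2): ALLOW
  req#11 t=13ms (window 2): ALLOW
  req#12 t=17ms (window 2): ALLOW

Allowed counts by window: 4 4 4

Answer: 4 4 4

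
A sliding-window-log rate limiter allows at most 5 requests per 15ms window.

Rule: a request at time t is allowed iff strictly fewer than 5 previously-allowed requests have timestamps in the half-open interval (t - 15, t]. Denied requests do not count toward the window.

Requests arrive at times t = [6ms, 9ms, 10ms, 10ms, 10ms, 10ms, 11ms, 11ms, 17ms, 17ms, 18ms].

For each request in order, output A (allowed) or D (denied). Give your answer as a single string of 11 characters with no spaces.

Tracking allowed requests in the window:
  req#1 t=6ms: ALLOW
  req#2 t=9ms: ALLOW
  req#3 t=10ms: ALLOW
  req#4 t=10ms: ALLOW
  req#5 t=10ms: ALLOW
  req#6 t=10ms: DENY
  req#7 t=11ms: DENY
  req#8 t=11ms: DENY
  req#9 t=17ms: DENY
  req#10 t=17ms: DENY
  req#11 t=18ms: DENY

Answer: AAAAADDDDDD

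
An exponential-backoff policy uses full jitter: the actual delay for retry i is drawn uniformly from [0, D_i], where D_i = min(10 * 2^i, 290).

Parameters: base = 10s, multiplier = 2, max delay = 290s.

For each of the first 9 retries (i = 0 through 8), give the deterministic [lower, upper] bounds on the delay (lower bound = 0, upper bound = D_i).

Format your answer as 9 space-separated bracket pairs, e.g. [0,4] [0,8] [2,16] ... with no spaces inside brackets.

Computing bounds per retry:
  i=0: D_i=min(10*2^0,290)=10, bounds=[0,10]
  i=1: D_i=min(10*2^1,290)=20, bounds=[0,20]
  i=2: D_i=min(10*2^2,290)=40, bounds=[0,40]
  i=3: D_i=min(10*2^3,290)=80, bounds=[0,80]
  i=4: D_i=min(10*2^4,290)=160, bounds=[0,160]
  i=5: D_i=min(10*2^5,290)=290, bounds=[0,290]
  i=6: D_i=min(10*2^6,290)=290, bounds=[0,290]
  i=7: D_i=min(10*2^7,290)=290, bounds=[0,290]
  i=8: D_i=min(10*2^8,290)=290, bounds=[0,290]

Answer: [0,10] [0,20] [0,40] [0,80] [0,160] [0,290] [0,290] [0,290] [0,290]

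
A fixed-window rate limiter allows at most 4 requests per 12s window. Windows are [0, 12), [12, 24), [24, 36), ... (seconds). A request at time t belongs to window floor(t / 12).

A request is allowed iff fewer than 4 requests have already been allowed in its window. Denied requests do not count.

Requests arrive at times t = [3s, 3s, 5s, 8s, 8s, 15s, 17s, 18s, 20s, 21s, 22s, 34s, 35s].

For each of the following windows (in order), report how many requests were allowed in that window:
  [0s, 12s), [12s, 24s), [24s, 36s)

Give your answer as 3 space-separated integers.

Answer: 4 4 2

Derivation:
Processing requests:
  req#1 t=3s (window 0): ALLOW
  req#2 t=3s (window 0): ALLOW
  req#3 t=5s (window 0): ALLOW
  req#4 t=8s (window 0): ALLOW
  req#5 t=8s (window 0): DENY
  req#6 t=15s (window 1): ALLOW
  req#7 t=17s (window 1): ALLOW
  req#8 t=18s (window 1): ALLOW
  req#9 t=20s (window 1): ALLOW
  req#10 t=21s (window 1): DENY
  req#11 t=22s (window 1): DENY
  req#12 t=34s (window 2): ALLOW
  req#13 t=35s (window 2): ALLOW

Allowed counts by window: 4 4 2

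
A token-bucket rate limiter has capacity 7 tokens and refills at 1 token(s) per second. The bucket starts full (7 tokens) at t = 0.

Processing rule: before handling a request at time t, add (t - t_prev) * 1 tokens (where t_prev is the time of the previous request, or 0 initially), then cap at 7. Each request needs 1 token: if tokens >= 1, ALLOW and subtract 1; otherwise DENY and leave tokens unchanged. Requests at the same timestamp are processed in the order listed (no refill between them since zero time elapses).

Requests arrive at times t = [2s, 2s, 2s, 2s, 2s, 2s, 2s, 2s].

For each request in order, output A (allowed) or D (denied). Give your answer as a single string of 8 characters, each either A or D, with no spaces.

Answer: AAAAAAAD

Derivation:
Simulating step by step:
  req#1 t=2s: ALLOW
  req#2 t=2s: ALLOW
  req#3 t=2s: ALLOW
  req#4 t=2s: ALLOW
  req#5 t=2s: ALLOW
  req#6 t=2s: ALLOW
  req#7 t=2s: ALLOW
  req#8 t=2s: DENY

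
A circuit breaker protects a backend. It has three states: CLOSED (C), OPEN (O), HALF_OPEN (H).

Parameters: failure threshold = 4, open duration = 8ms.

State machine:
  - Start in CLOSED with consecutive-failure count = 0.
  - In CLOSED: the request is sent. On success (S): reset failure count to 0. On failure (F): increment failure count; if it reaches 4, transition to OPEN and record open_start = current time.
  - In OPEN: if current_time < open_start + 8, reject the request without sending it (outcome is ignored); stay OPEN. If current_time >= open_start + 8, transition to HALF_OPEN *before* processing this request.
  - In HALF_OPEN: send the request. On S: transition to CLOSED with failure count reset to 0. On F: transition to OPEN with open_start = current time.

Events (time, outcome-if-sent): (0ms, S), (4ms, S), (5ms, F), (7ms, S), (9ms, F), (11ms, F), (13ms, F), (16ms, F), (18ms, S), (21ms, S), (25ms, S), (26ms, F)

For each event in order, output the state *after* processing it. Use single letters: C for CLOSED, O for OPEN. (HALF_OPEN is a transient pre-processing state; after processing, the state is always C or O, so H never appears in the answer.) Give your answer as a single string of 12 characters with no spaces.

Answer: CCCCCCCOOOCC

Derivation:
State after each event:
  event#1 t=0ms outcome=S: state=CLOSED
  event#2 t=4ms outcome=S: state=CLOSED
  event#3 t=5ms outcome=F: state=CLOSED
  event#4 t=7ms outcome=S: state=CLOSED
  event#5 t=9ms outcome=F: state=CLOSED
  event#6 t=11ms outcome=F: state=CLOSED
  event#7 t=13ms outcome=F: state=CLOSED
  event#8 t=16ms outcome=F: state=OPEN
  event#9 t=18ms outcome=S: state=OPEN
  event#10 t=21ms outcome=S: state=OPEN
  event#11 t=25ms outcome=S: state=CLOSED
  event#12 t=26ms outcome=F: state=CLOSED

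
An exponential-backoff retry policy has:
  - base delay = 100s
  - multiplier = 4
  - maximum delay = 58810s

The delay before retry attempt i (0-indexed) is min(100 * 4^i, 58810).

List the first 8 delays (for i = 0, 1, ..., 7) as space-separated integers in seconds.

Answer: 100 400 1600 6400 25600 58810 58810 58810

Derivation:
Computing each delay:
  i=0: min(100*4^0, 58810) = 100
  i=1: min(100*4^1, 58810) = 400
  i=2: min(100*4^2, 58810) = 1600
  i=3: min(100*4^3, 58810) = 6400
  i=4: min(100*4^4, 58810) = 25600
  i=5: min(100*4^5, 58810) = 58810
  i=6: min(100*4^6, 58810) = 58810
  i=7: min(100*4^7, 58810) = 58810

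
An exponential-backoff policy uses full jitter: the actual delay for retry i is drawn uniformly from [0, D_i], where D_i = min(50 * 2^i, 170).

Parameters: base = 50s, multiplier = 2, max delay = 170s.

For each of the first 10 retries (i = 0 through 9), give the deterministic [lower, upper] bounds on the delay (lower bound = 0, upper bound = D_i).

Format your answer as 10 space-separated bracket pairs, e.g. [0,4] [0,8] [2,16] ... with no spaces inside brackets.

Answer: [0,50] [0,100] [0,170] [0,170] [0,170] [0,170] [0,170] [0,170] [0,170] [0,170]

Derivation:
Computing bounds per retry:
  i=0: D_i=min(50*2^0,170)=50, bounds=[0,50]
  i=1: D_i=min(50*2^1,170)=100, bounds=[0,100]
  i=2: D_i=min(50*2^2,170)=170, bounds=[0,170]
  i=3: D_i=min(50*2^3,170)=170, bounds=[0,170]
  i=4: D_i=min(50*2^4,170)=170, bounds=[0,170]
  i=5: D_i=min(50*2^5,170)=170, bounds=[0,170]
  i=6: D_i=min(50*2^6,170)=170, bounds=[0,170]
  i=7: D_i=min(50*2^7,170)=170, bounds=[0,170]
  i=8: D_i=min(50*2^8,170)=170, bounds=[0,170]
  i=9: D_i=min(50*2^9,170)=170, bounds=[0,170]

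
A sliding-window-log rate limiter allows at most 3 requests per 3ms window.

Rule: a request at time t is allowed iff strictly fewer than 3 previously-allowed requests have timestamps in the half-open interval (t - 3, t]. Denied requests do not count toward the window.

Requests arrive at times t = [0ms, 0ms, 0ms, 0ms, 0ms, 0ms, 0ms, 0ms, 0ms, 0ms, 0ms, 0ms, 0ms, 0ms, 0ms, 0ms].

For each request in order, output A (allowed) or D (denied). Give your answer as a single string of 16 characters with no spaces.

Tracking allowed requests in the window:
  req#1 t=0ms: ALLOW
  req#2 t=0ms: ALLOW
  req#3 t=0ms: ALLOW
  req#4 t=0ms: DENY
  req#5 t=0ms: DENY
  req#6 t=0ms: DENY
  req#7 t=0ms: DENY
  req#8 t=0ms: DENY
  req#9 t=0ms: DENY
  req#10 t=0ms: DENY
  req#11 t=0ms: DENY
  req#12 t=0ms: DENY
  req#13 t=0ms: DENY
  req#14 t=0ms: DENY
  req#15 t=0ms: DENY
  req#16 t=0ms: DENY

Answer: AAADDDDDDDDDDDDD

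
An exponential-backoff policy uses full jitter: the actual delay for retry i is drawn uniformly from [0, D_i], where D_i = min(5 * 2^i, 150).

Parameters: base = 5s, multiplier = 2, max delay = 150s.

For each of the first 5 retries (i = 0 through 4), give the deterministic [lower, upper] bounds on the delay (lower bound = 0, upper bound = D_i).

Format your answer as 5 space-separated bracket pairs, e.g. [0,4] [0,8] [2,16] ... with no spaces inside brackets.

Computing bounds per retry:
  i=0: D_i=min(5*2^0,150)=5, bounds=[0,5]
  i=1: D_i=min(5*2^1,150)=10, bounds=[0,10]
  i=2: D_i=min(5*2^2,150)=20, bounds=[0,20]
  i=3: D_i=min(5*2^3,150)=40, bounds=[0,40]
  i=4: D_i=min(5*2^4,150)=80, bounds=[0,80]

Answer: [0,5] [0,10] [0,20] [0,40] [0,80]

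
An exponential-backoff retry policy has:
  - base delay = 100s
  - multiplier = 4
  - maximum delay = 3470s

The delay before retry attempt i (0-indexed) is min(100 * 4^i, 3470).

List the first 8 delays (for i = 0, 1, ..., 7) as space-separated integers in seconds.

Computing each delay:
  i=0: min(100*4^0, 3470) = 100
  i=1: min(100*4^1, 3470) = 400
  i=2: min(100*4^2, 3470) = 1600
  i=3: min(100*4^3, 3470) = 3470
  i=4: min(100*4^4, 3470) = 3470
  i=5: min(100*4^5, 3470) = 3470
  i=6: min(100*4^6, 3470) = 3470
  i=7: min(100*4^7, 3470) = 3470

Answer: 100 400 1600 3470 3470 3470 3470 3470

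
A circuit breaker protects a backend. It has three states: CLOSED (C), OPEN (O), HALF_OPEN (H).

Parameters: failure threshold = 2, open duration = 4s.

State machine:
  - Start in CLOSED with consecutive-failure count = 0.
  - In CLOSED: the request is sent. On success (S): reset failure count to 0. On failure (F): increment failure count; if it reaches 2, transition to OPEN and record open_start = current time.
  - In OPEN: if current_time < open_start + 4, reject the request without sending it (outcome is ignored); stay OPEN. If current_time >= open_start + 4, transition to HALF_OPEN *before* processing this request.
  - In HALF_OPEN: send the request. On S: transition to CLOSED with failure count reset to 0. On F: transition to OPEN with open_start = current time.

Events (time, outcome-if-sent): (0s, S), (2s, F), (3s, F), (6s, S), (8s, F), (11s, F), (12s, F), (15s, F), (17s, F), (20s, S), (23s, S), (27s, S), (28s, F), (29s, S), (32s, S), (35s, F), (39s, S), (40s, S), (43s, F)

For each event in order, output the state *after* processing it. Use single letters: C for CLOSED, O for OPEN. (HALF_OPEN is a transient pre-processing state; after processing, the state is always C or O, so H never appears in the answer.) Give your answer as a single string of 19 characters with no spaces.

Answer: CCOOOOOOOOCCCCCCCCC

Derivation:
State after each event:
  event#1 t=0s outcome=S: state=CLOSED
  event#2 t=2s outcome=F: state=CLOSED
  event#3 t=3s outcome=F: state=OPEN
  event#4 t=6s outcome=S: state=OPEN
  event#5 t=8s outcome=F: state=OPEN
  event#6 t=11s outcome=F: state=OPEN
  event#7 t=12s outcome=F: state=OPEN
  event#8 t=15s outcome=F: state=OPEN
  event#9 t=17s outcome=F: state=OPEN
  event#10 t=20s outcome=S: state=OPEN
  event#11 t=23s outcome=S: state=CLOSED
  event#12 t=27s outcome=S: state=CLOSED
  event#13 t=28s outcome=F: state=CLOSED
  event#14 t=29s outcome=S: state=CLOSED
  event#15 t=32s outcome=S: state=CLOSED
  event#16 t=35s outcome=F: state=CLOSED
  event#17 t=39s outcome=S: state=CLOSED
  event#18 t=40s outcome=S: state=CLOSED
  event#19 t=43s outcome=F: state=CLOSED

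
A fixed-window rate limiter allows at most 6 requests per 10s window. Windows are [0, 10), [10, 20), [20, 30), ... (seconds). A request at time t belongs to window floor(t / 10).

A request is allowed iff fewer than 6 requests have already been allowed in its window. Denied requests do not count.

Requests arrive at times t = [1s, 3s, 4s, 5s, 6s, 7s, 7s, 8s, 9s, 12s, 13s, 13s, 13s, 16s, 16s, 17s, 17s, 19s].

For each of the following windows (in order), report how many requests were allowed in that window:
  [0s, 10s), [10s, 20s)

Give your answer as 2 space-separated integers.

Answer: 6 6

Derivation:
Processing requests:
  req#1 t=1s (window 0): ALLOW
  req#2 t=3s (window 0): ALLOW
  req#3 t=4s (window 0): ALLOW
  req#4 t=5s (window 0): ALLOW
  req#5 t=6s (window 0): ALLOW
  req#6 t=7s (window 0): ALLOW
  req#7 t=7s (window 0): DENY
  req#8 t=8s (window 0): DENY
  req#9 t=9s (window 0): DENY
  req#10 t=12s (window 1): ALLOW
  req#11 t=13s (window 1): ALLOW
  req#12 t=13s (window 1): ALLOW
  req#13 t=13s (window 1): ALLOW
  req#14 t=16s (window 1): ALLOW
  req#15 t=16s (window 1): ALLOW
  req#16 t=17s (window 1): DENY
  req#17 t=17s (window 1): DENY
  req#18 t=19s (window 1): DENY

Allowed counts by window: 6 6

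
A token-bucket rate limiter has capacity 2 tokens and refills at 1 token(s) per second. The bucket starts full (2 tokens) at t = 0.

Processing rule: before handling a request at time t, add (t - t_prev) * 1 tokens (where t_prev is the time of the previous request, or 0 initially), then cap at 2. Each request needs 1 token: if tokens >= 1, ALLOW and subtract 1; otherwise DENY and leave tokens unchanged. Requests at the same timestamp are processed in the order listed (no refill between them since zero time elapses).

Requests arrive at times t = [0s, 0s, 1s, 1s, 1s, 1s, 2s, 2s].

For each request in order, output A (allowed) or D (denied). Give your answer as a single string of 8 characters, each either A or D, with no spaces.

Simulating step by step:
  req#1 t=0s: ALLOW
  req#2 t=0s: ALLOW
  req#3 t=1s: ALLOW
  req#4 t=1s: DENY
  req#5 t=1s: DENY
  req#6 t=1s: DENY
  req#7 t=2s: ALLOW
  req#8 t=2s: DENY

Answer: AAADDDAD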